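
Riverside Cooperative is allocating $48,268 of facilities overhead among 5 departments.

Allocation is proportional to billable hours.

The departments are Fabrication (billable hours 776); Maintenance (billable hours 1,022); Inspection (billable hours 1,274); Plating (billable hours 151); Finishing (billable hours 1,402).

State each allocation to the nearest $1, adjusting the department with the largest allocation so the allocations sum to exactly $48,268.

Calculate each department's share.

Fabrication: $8,099; Maintenance: $10,666; Inspection: $13,296; Plating: $1,576; Finishing: $14,631

Billable hours total: 4,625.
Raw shares: Fabrication 776/4,625 × $48,268 = 8,098.59; Maintenance 1,022/4,625 × $48,268 = 10,665.92; Inspection 1,274/4,625 × $48,268 = 13,295.88; Plating 151/4,625 × $48,268 = 1,575.88; Finishing 1,402/4,625 × $48,268 = 14,631.73.
After rounding ($1): Fabrication $8,099; Maintenance $10,666; Inspection $13,296; Plating $1,576; Finishing $14,632. Sum = $48,269.
Difference $48,268 − $48,269 = −$1 applied to largest allocation (Finishing): Finishing becomes $14,631.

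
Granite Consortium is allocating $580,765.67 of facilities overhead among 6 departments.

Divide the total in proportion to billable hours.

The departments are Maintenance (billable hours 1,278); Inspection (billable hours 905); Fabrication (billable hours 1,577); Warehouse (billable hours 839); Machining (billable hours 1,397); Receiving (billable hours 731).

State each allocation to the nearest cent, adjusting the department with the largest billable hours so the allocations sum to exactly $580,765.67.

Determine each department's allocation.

Total billable hours = 1,278 + 905 + 1,577 + 839 + 1,397 + 731 = 6,727.
Raw shares: Maintenance 110,334.2539; Inspection 78,131.8465; Fabrication 136,147.9800; Warehouse 72,433.8334; Machining 120,607.9443; Receiving 63,109.8119.
After rounding (cent): Maintenance $110,334.25; Inspection $78,131.85; Fabrication $136,147.98; Warehouse $72,433.83; Machining $120,607.94; Receiving $63,109.81. Sum = $580,765.66.
Difference $580,765.67 − $580,765.66 = +$0.01 applied to largest billable hours (Fabrication): Fabrication becomes $136,147.99.

Maintenance: $110,334.25 | Inspection: $78,131.85 | Fabrication: $136,147.99 | Warehouse: $72,433.83 | Machining: $120,607.94 | Receiving: $63,109.81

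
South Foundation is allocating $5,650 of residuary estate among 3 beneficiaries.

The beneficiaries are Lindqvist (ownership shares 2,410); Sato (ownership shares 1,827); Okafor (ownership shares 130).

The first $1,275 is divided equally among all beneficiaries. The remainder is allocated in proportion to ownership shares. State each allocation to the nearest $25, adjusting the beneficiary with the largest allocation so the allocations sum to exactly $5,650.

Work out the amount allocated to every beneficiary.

$1,275 shared equally gives $425 per beneficiary.
Remainder $4,375 by ownership shares (total 4,367): Lindqvist 2,414.41 → $2,425; Sato 1,830.35 → $1,825; Okafor 130.24 → $125.
Totals: Lindqvist $425 + $2,425 = $2,850; Sato $425 + $1,825 = $2,250; Okafor $425 + $125 = $550.

Lindqvist: $2,850 | Sato: $2,250 | Okafor: $550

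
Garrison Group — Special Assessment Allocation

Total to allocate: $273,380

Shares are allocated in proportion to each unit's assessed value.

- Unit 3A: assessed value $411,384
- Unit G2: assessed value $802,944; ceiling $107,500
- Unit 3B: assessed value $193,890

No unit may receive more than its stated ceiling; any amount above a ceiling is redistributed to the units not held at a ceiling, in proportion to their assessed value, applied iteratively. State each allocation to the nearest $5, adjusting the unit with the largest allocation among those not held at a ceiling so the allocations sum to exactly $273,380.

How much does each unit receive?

Total assessed value = 1,408,218.
Pro-rata shares before constraints: Unit 3A 79,862.75; Unit G2 155,877.02; Unit 3B 37,640.23.
Capped: Unit G2 ($107,500); remaining pool $165,880 reallocated over remaining assessed value 605,274.
Remaining shares: Unit 3A 112,742.95 → $112,745; Unit 3B 53,137.05 → $53,135.

Unit 3A: $112,745 | Unit G2: $107,500 | Unit 3B: $53,135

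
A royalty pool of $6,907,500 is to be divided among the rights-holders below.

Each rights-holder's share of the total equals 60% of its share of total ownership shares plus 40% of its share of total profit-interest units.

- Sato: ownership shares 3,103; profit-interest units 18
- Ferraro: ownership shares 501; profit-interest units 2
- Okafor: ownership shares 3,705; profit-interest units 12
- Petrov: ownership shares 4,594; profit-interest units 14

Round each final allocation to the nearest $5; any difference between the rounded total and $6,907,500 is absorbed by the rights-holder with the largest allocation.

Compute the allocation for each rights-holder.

Sato: $2,161,605 | Ferraro: $294,575 | Okafor: $2,010,825 | Petrov: $2,440,495

Ownership shares total 11,903; profit-interest units total 46.
Combined weights (60% ownership shares + 40% profit-interest units): Sato 0.3129; Ferraro 0.0426; Okafor 0.2911; Petrov 0.3533.
Proportional shares: Sato 2,161,606.03; Ferraro 294,573.39; Okafor 2,010,824.82; Petrov 2,440,495.75.
Rounded to nearest $5: Sato $2,161,605; Ferraro $294,575; Okafor $2,010,825; Petrov $2,440,495. Sum = $6,907,500.
Sum already equals the total — no adjustment.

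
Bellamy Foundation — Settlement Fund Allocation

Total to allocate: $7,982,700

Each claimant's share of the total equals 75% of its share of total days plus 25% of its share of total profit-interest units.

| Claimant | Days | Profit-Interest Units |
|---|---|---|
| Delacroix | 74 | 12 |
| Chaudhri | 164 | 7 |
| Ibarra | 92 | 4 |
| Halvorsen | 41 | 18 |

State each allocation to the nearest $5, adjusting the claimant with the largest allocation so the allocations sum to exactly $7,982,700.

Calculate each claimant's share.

Delacroix: $1,778,275 | Chaudhri: $2,987,280 | Ibarra: $1,679,355 | Halvorsen: $1,537,790

Days total 371; profit-interest units total 41.
Blended shares (75% days + 25% profit-interest units): Delacroix 0.2228; Chaudhri 0.3742; Ibarra 0.2104; Halvorsen 0.1926.
Proportional shares: Delacroix 1,778,277.49; Chaudhri 2,987,280.53; Ibarra 1,679,353.10; Halvorsen 1,537,788.88.
At nearest $5: Delacroix $1,778,275; Chaudhri $2,987,280; Ibarra $1,679,355; Halvorsen $1,537,790. Sum = $7,982,700.
No rounding difference to absorb.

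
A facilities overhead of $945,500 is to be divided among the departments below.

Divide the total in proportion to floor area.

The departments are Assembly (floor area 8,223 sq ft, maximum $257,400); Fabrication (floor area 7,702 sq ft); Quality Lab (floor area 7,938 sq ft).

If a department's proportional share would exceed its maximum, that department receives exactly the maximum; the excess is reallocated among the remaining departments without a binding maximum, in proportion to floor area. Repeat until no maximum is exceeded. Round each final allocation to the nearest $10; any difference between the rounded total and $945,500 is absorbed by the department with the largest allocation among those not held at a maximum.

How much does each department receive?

Assembly: $257,400 · Fabrication: $338,860 · Quality Lab: $349,240

Sum of floor area: 23,863.
Unconstrained shares: Assembly 325,811.78; Fabrication 305,168.71; Quality Lab 314,519.51.
Cap binds for Assembly ($257,400); remaining pool $688,100 reallocated over remaining floor area 15,640.
Shares after redistribution: Fabrication 338,858.45 → $338,860; Quality Lab 349,241.55 → $349,240.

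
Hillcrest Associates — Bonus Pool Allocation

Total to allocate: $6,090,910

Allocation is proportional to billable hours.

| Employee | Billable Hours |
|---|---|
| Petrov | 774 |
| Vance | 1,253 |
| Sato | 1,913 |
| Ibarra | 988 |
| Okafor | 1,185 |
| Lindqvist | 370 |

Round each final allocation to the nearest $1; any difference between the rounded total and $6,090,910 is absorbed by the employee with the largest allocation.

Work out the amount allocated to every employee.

Combined billable hours = 6,483.
Pro-rata amounts: Petrov 774/6,483 × $6,090,910 = 727,188.70; Vance 1,253/6,483 × $6,090,910 = 1,177,218.92; Sato 1,913/6,483 × $6,090,910 = 1,797,302.30; Ibarra 988/6,483 × $6,090,910 = 928,246.04; Okafor 1,185/6,483 × $6,090,910 = 1,113,331.54; Lindqvist 370/6,483 × $6,090,910 = 347,622.51.
Rounded to nearest $1: Petrov $727,189; Vance $1,177,219; Sato $1,797,302; Ibarra $928,246; Okafor $1,113,332; Lindqvist $347,623. Sum = $6,090,911.
Difference $6,090,910 − $6,090,911 = −$1 applied to largest allocation (Sato): Sato becomes $1,797,301.

Petrov: $727,189 | Vance: $1,177,219 | Sato: $1,797,301 | Ibarra: $928,246 | Okafor: $1,113,332 | Lindqvist: $347,623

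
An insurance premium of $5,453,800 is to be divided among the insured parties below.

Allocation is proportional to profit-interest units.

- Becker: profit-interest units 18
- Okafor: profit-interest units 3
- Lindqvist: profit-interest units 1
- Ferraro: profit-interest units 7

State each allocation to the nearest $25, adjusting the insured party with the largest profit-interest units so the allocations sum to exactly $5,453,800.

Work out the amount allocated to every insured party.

Becker: $3,385,150 · Okafor: $564,175 · Lindqvist: $188,050 · Ferraro: $1,316,425

Total profit-interest units = 29.
Pro-rata amounts: Becker 18/29 × $5,453,800 = 3,385,117.24; Okafor 3/29 × $5,453,800 = 564,186.21; Lindqvist 1/29 × $5,453,800 = 188,062.07; Ferraro 7/29 × $5,453,800 = 1,316,434.48.
Rounded to nearest $25: Becker $3,385,125; Okafor $564,175; Lindqvist $188,050; Ferraro $1,316,425. Sum = $5,453,775.
Difference $5,453,800 − $5,453,775 = +$25 applied to largest profit-interest units (Becker): Becker becomes $3,385,150.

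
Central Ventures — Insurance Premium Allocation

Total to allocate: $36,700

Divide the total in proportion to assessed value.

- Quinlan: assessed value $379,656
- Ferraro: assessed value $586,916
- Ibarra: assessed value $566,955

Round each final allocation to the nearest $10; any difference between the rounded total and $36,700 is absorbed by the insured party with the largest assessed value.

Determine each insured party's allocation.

Quinlan: $9,090; Ferraro: $14,040; Ibarra: $13,570

Combined assessed value = 1,533,527.
Raw shares: Quinlan 379,656/1,533,527 × $36,700 = 9,085.84; Ferraro 586,916/1,533,527 × $36,700 = 14,045.93; Ibarra 566,955/1,533,527 × $36,700 = 13,568.23.
At nearest $10: Quinlan $9,090; Ferraro $14,050; Ibarra $13,570. Sum = $36,710.
Difference $36,700 − $36,710 = −$10 applied to largest assessed value (Ferraro): Ferraro becomes $14,040.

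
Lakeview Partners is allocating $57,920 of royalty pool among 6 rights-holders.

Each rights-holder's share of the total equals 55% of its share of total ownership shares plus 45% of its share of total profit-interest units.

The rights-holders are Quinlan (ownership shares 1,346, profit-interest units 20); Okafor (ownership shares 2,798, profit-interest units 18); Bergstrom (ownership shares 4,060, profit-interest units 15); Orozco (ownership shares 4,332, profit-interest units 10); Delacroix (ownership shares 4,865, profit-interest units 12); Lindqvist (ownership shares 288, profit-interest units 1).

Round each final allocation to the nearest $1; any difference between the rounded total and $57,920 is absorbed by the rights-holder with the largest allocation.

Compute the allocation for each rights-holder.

Totals — ownership shares 17,689, profit-interest units 76.
Composite weights (55% ownership shares + 45% profit-interest units): Quinlan 0.1603; Okafor 0.1936; Bergstrom 0.2151; Orozco 0.1939; Delacroix 0.2223; Lindqvist 0.0149.
Pro-rata amounts: Quinlan 9,282.95; Okafor 11,211.95; Bergstrom 12,455.84; Orozco 11,230.94; Delacroix 12,876.71; Lindqvist 861.60.
After rounding ($1): Quinlan $9,283; Okafor $11,212; Bergstrom $12,456; Orozco $11,231; Delacroix $12,877; Lindqvist $862. Sum = $57,921.
Difference $57,920 − $57,921 = −$1 applied to largest allocation (Delacroix): Delacroix becomes $12,876.

Quinlan: $9,283 | Okafor: $11,212 | Bergstrom: $12,456 | Orozco: $11,231 | Delacroix: $12,876 | Lindqvist: $862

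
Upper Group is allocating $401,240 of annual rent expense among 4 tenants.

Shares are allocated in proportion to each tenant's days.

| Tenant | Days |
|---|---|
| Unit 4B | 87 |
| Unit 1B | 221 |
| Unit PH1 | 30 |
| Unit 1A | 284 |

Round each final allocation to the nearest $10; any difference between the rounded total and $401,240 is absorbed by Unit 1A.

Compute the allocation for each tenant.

Days total: 622.
Pro-rata amounts: Unit 4B 87/622 × $401,240 = 56,121.99; Unit 1B 221/622 × $401,240 = 142,562.77; Unit PH1 30/622 × $401,240 = 19,352.41; Unit 1A 284/622 × $401,240 = 183,202.83.
After rounding ($10): Unit 4B $56,120; Unit 1B $142,560; Unit PH1 $19,350; Unit 1A $183,200. Sum = $401,230.
Difference $401,240 − $401,230 = +$10 applied to Unit 1A: Unit 1A becomes $183,210.

Unit 4B: $56,120; Unit 1B: $142,560; Unit PH1: $19,350; Unit 1A: $183,210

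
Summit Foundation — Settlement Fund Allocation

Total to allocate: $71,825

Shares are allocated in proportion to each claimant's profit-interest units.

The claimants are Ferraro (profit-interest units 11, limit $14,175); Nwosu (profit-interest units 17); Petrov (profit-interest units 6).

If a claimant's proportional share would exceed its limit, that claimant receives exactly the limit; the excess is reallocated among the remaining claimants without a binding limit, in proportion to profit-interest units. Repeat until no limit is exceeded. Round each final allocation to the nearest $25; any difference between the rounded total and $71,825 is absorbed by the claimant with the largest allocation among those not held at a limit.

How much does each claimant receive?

Total profit-interest units = 34.
Pro-rata shares before constraints: Ferraro 23,237.50; Nwosu 35,912.50; Petrov 12,675.00.
Held at cap: Ferraro ($14,175); remaining pool $57,650 reallocated over remaining profit-interest units 23.
Redistributed shares: Nwosu 42,610.87 → $42,600; Petrov 15,039.13 → $15,050.

Ferraro: $14,175; Nwosu: $42,600; Petrov: $15,050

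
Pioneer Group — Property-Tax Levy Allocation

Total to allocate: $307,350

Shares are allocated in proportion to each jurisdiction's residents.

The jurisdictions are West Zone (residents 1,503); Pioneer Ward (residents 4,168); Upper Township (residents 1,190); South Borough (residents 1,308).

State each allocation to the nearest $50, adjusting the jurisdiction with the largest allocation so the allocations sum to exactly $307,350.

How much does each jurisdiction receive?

Combined residents = 8,169.
Proportional shares: West Zone 1,503/8,169 × $307,350 = 56,548.79; Pioneer Ward 4,168/8,169 × $307,350 = 156,816.60; Upper Township 1,190/8,169 × $307,350 = 44,772.49; South Borough 1,308/8,169 × $307,350 = 49,212.12.
After rounding ($50): West Zone $56,550; Pioneer Ward $156,800; Upper Township $44,750; South Borough $49,200. Sum = $307,300.
Difference $307,350 − $307,300 = +$50 applied to largest allocation (Pioneer Ward): Pioneer Ward becomes $156,850.

West Zone: $56,550 · Pioneer Ward: $156,850 · Upper Township: $44,750 · South Borough: $49,200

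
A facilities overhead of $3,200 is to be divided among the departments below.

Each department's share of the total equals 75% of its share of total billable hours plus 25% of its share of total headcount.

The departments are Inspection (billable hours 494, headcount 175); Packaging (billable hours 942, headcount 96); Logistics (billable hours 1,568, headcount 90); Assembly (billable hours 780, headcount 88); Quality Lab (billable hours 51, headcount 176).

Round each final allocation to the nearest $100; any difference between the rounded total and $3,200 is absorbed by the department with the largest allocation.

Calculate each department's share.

Inspection: $500 | Packaging: $700 | Logistics: $1,100 | Assembly: $600 | Quality Lab: $300

Billable hours total 3,835; headcount total 625.
Composite weights (75% billable hours + 25% headcount): Inspection 0.1666; Packaging 0.2226; Logistics 0.3426; Assembly 0.1877; Quality Lab 0.0804.
Raw shares: Inspection 533.15; Packaging 712.40; Logistics 1,096.48; Assembly 600.78; Quality Lab 257.20.
Rounded to nearest $100: Inspection $500; Packaging $700; Logistics $1,100; Assembly $600; Quality Lab $300. Sum = $3,200.
Rounded total matches; no reconciliation needed.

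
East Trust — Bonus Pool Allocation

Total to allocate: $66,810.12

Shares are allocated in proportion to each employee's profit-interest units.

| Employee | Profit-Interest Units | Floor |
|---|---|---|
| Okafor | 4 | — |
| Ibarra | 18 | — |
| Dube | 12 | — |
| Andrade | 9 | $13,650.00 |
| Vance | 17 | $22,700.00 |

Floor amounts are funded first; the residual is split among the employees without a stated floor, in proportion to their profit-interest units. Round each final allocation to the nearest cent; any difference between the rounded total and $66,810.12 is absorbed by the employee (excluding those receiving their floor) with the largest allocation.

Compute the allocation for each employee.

Guaranteed amounts: Andrade $13,650.00; Vance $22,700.00. Remaining pool $30,460.12.
Remaining pool split over remaining profit-interest units 34: Okafor 3,583.5435 → $3,583.54; Ibarra 16,125.9459 → $16,125.95; Dube 10,750.6306 → $10,750.63.

Okafor: $3,583.54 | Ibarra: $16,125.95 | Dube: $10,750.63 | Andrade: $13,650.00 | Vance: $22,700.00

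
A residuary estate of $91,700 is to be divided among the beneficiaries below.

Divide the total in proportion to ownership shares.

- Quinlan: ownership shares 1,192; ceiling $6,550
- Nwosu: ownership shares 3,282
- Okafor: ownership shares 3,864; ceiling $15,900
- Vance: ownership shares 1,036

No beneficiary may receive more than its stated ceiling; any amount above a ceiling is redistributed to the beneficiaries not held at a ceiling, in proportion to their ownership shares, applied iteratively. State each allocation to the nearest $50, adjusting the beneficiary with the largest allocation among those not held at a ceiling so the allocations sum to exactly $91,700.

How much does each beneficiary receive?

Quinlan: $6,550; Nwosu: $52,650; Okafor: $15,900; Vance: $16,600

Combined ownership shares = 9,374.
Unconstrained shares: Quinlan 11,660.59; Nwosu 32,105.76; Okafor 37,799.10; Vance 10,134.54.
Capped: Quinlan ($6,550), Okafor ($15,900); remaining pool $69,250 reallocated over remaining ownership shares 4,318.
Redistributed shares: Nwosu 52,635.13 → $52,650; Vance 16,614.87 → $16,600.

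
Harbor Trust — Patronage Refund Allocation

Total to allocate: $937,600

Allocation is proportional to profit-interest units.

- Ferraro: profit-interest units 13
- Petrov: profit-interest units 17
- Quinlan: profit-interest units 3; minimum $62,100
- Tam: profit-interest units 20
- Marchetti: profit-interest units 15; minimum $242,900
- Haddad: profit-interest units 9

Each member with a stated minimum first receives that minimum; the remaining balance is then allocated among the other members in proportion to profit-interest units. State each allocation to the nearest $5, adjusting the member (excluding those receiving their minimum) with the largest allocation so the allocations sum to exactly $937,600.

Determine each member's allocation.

Fund the minimums — Quinlan $62,100; Marchetti $242,900. Balance $632,600.
Balance split over remaining profit-interest units 59: Ferraro 139,386.44 → $139,385; Petrov 182,274.58 → $182,275; Tam 214,440.68 → $214,440; Haddad 96,498.31 → $96,500.

Ferraro: $139,385; Petrov: $182,275; Quinlan: $62,100; Tam: $214,440; Marchetti: $242,900; Haddad: $96,500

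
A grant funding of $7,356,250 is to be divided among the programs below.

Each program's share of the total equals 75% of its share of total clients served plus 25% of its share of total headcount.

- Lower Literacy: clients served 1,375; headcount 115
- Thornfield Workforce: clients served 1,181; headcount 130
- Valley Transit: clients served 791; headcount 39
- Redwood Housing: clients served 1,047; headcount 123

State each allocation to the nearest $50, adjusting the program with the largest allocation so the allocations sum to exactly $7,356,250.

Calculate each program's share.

Totals — clients served 4,394, headcount 407.
Blended shares (75% clients served + 25% headcount): Lower Literacy 0.3053; Thornfield Workforce 0.2814; Valley Transit 0.1590; Redwood Housing 0.2543.
Pro-rata amounts: Lower Literacy 2,246,112.20; Thornfield Workforce 2,070,300.94; Valley Transit 1,169,418.86; Redwood Housing 1,870,418.00.
Rounded to nearest $50: Lower Literacy $2,246,100; Thornfield Workforce $2,070,300; Valley Transit $1,169,400; Redwood Housing $1,870,400. Sum = $7,356,200.
Difference $7,356,250 − $7,356,200 = +$50 applied to largest allocation (Lower Literacy): Lower Literacy becomes $2,246,150.

Lower Literacy: $2,246,150 | Thornfield Workforce: $2,070,300 | Valley Transit: $1,169,400 | Redwood Housing: $1,870,400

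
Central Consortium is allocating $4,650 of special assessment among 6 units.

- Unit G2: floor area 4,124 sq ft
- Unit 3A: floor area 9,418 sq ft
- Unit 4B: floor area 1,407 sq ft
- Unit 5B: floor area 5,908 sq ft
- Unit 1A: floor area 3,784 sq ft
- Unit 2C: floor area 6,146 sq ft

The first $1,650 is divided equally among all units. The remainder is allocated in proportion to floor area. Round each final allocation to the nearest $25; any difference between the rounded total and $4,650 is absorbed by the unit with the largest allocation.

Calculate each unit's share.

First tranche $1,650 split equally: $275 each.
Remainder $3,000 by floor area (total 30,787): Unit G2 401.86 → $400; Unit 3A 917.73 → $925; Unit 4B 137.10 → $125; Unit 5B 575.70 → $575; Unit 1A 368.73 → $375; Unit 2C 598.89 → $600.
Totals: Unit G2 $275 + $400 = $675; Unit 3A $275 + $925 = $1,200; Unit 4B $275 + $125 = $400; Unit 5B $275 + $575 = $850; Unit 1A $275 + $375 = $650; Unit 2C $275 + $600 = $875.

Unit G2: $675; Unit 3A: $1,200; Unit 4B: $400; Unit 5B: $850; Unit 1A: $650; Unit 2C: $875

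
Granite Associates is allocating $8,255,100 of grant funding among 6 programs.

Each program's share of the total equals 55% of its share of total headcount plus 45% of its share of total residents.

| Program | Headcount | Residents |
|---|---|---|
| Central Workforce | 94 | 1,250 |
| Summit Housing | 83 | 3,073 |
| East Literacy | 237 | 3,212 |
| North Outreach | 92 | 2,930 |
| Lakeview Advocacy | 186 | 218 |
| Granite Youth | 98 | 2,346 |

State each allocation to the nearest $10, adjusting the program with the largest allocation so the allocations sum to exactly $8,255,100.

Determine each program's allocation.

Totals — headcount 790, residents 13,029.
Blended shares (55% headcount + 45% residents): Central Workforce 0.1086; Summit Housing 0.1639; East Literacy 0.2759; North Outreach 0.1652; Lakeview Advocacy 0.1370; Granite Youth 0.1493.
Raw shares: Central Workforce 896,635.61; Summit Housing 1,353,185.25; East Literacy 2,277,888.69; North Outreach 1,364,138.45; Lakeview Advocacy 1,131,138.80; Granite Youth 1,232,113.20.
After rounding ($10): Central Workforce $896,640; Summit Housing $1,353,190; East Literacy $2,277,890; North Outreach $1,364,140; Lakeview Advocacy $1,131,140; Granite Youth $1,232,110. Sum = $8,255,110.
Difference $8,255,100 − $8,255,110 = −$10 applied to largest allocation (East Literacy): East Literacy becomes $2,277,880.

Central Workforce: $896,640; Summit Housing: $1,353,190; East Literacy: $2,277,880; North Outreach: $1,364,140; Lakeview Advocacy: $1,131,140; Granite Youth: $1,232,110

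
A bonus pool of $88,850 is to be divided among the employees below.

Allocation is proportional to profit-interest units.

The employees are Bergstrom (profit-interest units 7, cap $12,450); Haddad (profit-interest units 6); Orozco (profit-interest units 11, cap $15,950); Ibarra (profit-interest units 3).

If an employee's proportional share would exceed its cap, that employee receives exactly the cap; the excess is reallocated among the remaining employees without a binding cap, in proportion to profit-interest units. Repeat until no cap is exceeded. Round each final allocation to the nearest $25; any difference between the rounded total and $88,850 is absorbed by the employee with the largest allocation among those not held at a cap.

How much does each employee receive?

Bergstrom: $12,450 | Haddad: $40,300 | Orozco: $15,950 | Ibarra: $20,150

Total profit-interest units = 27.
Unconstrained shares: Bergstrom 23,035.19; Haddad 19,744.44; Orozco 36,198.15; Ibarra 9,872.22.
Cap binds for Bergstrom ($12,450), Orozco ($15,950); remaining pool $60,450 reallocated over remaining profit-interest units 9.
Shares after redistribution: Haddad 40,300.00 → $40,300; Ibarra 20,150.00 → $20,150.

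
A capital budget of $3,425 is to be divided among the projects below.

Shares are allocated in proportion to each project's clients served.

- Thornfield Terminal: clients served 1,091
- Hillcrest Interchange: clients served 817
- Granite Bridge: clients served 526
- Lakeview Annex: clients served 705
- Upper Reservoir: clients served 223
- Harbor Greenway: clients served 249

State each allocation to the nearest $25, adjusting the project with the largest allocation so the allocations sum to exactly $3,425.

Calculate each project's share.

Thornfield Terminal: $1,050 · Hillcrest Interchange: $775 · Granite Bridge: $500 · Lakeview Annex: $675 · Upper Reservoir: $200 · Harbor Greenway: $225

Sum of clients served: 3,611.
Proportional shares: Thornfield Terminal 1,091/3,611 × $3,425 = 1,034.80; Hillcrest Interchange 817/3,611 × $3,425 = 774.92; Granite Bridge 526/3,611 × $3,425 = 498.91; Lakeview Annex 705/3,611 × $3,425 = 668.69; Upper Reservoir 223/3,611 × $3,425 = 211.51; Harbor Greenway 249/3,611 × $3,425 = 236.17.
After rounding ($25): Thornfield Terminal $1,025; Hillcrest Interchange $775; Granite Bridge $500; Lakeview Annex $675; Upper Reservoir $200; Harbor Greenway $225. Sum = $3,400.
Difference $3,425 − $3,400 = +$25 applied to largest allocation (Thornfield Terminal): Thornfield Terminal becomes $1,050.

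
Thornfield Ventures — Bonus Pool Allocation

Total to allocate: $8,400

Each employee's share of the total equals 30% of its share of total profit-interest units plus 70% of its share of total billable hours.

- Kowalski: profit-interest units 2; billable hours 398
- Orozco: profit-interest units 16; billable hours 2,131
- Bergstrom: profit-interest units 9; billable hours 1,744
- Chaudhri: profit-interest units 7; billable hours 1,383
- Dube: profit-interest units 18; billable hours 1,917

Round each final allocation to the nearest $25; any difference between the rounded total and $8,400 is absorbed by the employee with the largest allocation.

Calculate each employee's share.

Profit-interest units total 52; billable hours total 7,573.
Combined weights (30% profit-interest units + 70% billable hours): Kowalski 0.0483; Orozco 0.2893; Bergstrom 0.2131; Chaudhri 0.1682; Dube 0.2810.
Proportional shares: Kowalski 405.95; Orozco 2,429.98; Bergstrom 1,790.27; Chaudhri 1,413.05; Dube 2,360.75.
At nearest $25: Kowalski $400; Orozco $2,425; Bergstrom $1,800; Chaudhri $1,425; Dube $2,350. Sum = $8,400.
Sum already equals the total — no adjustment.

Kowalski: $400; Orozco: $2,425; Bergstrom: $1,800; Chaudhri: $1,425; Dube: $2,350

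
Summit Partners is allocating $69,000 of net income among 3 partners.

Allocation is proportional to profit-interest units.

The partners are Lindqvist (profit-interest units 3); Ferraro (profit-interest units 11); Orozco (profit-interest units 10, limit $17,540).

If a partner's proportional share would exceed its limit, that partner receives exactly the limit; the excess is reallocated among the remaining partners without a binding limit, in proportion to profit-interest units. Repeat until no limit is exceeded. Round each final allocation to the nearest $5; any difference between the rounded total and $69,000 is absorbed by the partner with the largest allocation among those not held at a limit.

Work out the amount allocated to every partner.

Lindqvist: $11,025; Ferraro: $40,435; Orozco: $17,540

Sum of profit-interest units: 24.
Pro-rata shares before constraints: Lindqvist 8,625.00; Ferraro 31,625.00; Orozco 28,750.00.
Cap binds for Orozco ($17,540); balance $51,460 reallocated over remaining profit-interest units 14.
Redistributed shares: Lindqvist 11,027.14 → $11,025; Ferraro 40,432.86 → $40,435.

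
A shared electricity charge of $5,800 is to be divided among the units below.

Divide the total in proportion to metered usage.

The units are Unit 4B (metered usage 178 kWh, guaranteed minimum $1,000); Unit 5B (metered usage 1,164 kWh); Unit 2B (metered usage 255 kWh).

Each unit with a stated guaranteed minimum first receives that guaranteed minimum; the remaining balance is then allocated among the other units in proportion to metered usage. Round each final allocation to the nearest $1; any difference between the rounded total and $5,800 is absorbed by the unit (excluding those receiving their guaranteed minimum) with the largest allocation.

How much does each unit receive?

Fund the minimums — Unit 4B $1,000. Remaining pool $4,800.
Remaining pool split over remaining metered usage 1,419: Unit 5B 3,937.42 → $3,937; Unit 2B 862.58 → $863.

Unit 4B: $1,000; Unit 5B: $3,937; Unit 2B: $863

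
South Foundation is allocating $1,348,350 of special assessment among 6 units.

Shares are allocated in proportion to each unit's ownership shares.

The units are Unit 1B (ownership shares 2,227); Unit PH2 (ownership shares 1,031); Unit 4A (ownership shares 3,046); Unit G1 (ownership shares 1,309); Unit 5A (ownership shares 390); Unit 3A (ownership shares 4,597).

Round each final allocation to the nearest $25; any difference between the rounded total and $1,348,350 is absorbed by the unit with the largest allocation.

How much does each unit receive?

Unit 1B: $238,325 | Unit PH2: $110,325 | Unit 4A: $325,950 | Unit G1: $140,075 | Unit 5A: $41,725 | Unit 3A: $491,950

Sum of ownership shares: 12,600.
Pro-rata amounts: Unit 1B 2,227/12,600 × $1,348,350 = 238,315.51; Unit PH2 1,031/12,600 × $1,348,350 = 110,329.27; Unit 4A 3,046/12,600 × $1,348,350 = 325,958.26; Unit G1 1,309/12,600 × $1,348,350 = 140,078.58; Unit 5A 390/12,600 × $1,348,350 = 41,734.64; Unit 3A 4,597/12,600 × $1,348,350 = 491,933.73.
After rounding ($25): Unit 1B $238,325; Unit PH2 $110,325; Unit 4A $325,950; Unit G1 $140,075; Unit 5A $41,725; Unit 3A $491,925. Sum = $1,348,325.
Difference $1,348,350 − $1,348,325 = +$25 applied to largest allocation (Unit 3A): Unit 3A becomes $491,950.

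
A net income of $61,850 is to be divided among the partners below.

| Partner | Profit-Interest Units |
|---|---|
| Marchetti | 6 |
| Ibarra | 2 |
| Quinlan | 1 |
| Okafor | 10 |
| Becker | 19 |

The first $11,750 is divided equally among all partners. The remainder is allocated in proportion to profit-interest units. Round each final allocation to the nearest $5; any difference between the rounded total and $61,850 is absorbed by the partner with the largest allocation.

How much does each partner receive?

First tranche $11,750 split equally: $2,350 each.
Remainder $50,100 by profit-interest units (total 38): Marchetti 7,910.53 → $7,910; Ibarra 2,636.84 → $2,635; Quinlan 1,318.42 → $1,320; Okafor 13,184.21 → $13,185; Becker 25,050.00 → $25,050.
Totals: Marchetti $2,350 + $7,910 = $10,260; Ibarra $2,350 + $2,635 = $4,985; Quinlan $2,350 + $1,320 = $3,670; Okafor $2,350 + $13,185 = $15,535; Becker $2,350 + $25,050 = $27,400.

Marchetti: $10,260 · Ibarra: $4,985 · Quinlan: $3,670 · Okafor: $15,535 · Becker: $27,400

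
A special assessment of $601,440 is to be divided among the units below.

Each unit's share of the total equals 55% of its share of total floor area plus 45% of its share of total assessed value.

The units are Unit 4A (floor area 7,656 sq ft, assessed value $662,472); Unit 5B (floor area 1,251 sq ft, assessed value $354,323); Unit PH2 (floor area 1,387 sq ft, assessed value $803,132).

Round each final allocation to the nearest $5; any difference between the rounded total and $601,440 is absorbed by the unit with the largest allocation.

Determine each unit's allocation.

Floor area total 10,294; assessed value total 1,819,927.
Combined weights (55% floor area + 45% assessed value): Unit 4A 0.5729; Unit 5B 0.1545; Unit PH2 0.2727.
Unrounded shares: Unit 4A 344,539.96; Unit 5B 92,892.86; Unit PH2 164,007.18.
After rounding ($5): Unit 4A $344,540; Unit 5B $92,895; Unit PH2 $164,005. Sum = $601,440.
Rounded total matches; no reconciliation needed.

Unit 4A: $344,540 · Unit 5B: $92,895 · Unit PH2: $164,005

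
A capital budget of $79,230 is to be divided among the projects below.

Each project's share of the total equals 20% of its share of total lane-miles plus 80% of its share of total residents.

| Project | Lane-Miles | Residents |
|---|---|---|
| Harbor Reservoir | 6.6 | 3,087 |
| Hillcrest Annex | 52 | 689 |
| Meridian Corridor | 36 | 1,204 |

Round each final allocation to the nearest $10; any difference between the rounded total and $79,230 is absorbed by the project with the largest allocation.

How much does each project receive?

Harbor Reservoir: $40,400 · Hillcrest Annex: $17,480 · Meridian Corridor: $21,350

Totals — lane-miles 94.6, residents 4,980.
Blended shares (20% lane-miles + 80% residents): Harbor Reservoir 0.5099; Hillcrest Annex 0.2206; Meridian Corridor 0.2695.
Pro-rata amounts: Harbor Reservoir 40,395.98; Hillcrest Annex 17,479.67; Meridian Corridor 21,354.35.
At nearest $10: Harbor Reservoir $40,400; Hillcrest Annex $17,480; Meridian Corridor $21,350. Sum = $79,230.
Sum already equals the total — no adjustment.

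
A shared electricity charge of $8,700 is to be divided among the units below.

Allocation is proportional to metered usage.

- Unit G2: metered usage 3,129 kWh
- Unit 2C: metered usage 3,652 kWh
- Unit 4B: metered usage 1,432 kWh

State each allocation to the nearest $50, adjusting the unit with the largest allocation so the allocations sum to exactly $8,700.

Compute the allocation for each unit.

Unit G2: $3,300 | Unit 2C: $3,900 | Unit 4B: $1,500

Sum of metered usage: 8,213.
Raw shares: Unit G2 3,129/8,213 × $8,700 = 3,314.54; Unit 2C 3,652/8,213 × $8,700 = 3,868.55; Unit 4B 1,432/8,213 × $8,700 = 1,516.91.
Rounded to nearest $50: Unit G2 $3,300; Unit 2C $3,850; Unit 4B $1,500. Sum = $8,650.
Difference $8,700 − $8,650 = +$50 applied to largest allocation (Unit 2C): Unit 2C becomes $3,900.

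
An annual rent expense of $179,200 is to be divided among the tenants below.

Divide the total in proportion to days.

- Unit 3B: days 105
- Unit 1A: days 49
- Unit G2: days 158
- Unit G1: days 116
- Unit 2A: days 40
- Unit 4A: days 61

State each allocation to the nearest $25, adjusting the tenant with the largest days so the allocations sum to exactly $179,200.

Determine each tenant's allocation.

Sum of days: 529.
Pro-rata amounts: Unit 3B 105/529 × $179,200 = 35,569.00; Unit 1A 49/529 × $179,200 = 16,598.87; Unit G2 158/529 × $179,200 = 53,522.87; Unit G1 116/529 × $179,200 = 39,295.27; Unit 2A 40/529 × $179,200 = 13,550.09; Unit 4A 61/529 × $179,200 = 20,663.89.
After rounding ($25): Unit 3B $35,575; Unit 1A $16,600; Unit G2 $53,525; Unit G1 $39,300; Unit 2A $13,550; Unit 4A $20,675. Sum = $179,225.
Difference $179,200 − $179,225 = −$25 applied to largest days (Unit G2): Unit G2 becomes $53,500.

Unit 3B: $35,575 | Unit 1A: $16,600 | Unit G2: $53,500 | Unit G1: $39,300 | Unit 2A: $13,550 | Unit 4A: $20,675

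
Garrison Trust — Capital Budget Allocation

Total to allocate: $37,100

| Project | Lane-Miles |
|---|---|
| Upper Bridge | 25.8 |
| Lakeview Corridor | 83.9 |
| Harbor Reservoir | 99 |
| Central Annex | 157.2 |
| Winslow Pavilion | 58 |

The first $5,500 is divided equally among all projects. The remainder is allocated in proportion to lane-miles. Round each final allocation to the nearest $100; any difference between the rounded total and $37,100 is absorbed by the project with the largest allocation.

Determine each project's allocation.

Equal tier: $5,500 ÷ 5 = $1,100 apiece.
Remainder $31,600 by lane-miles (total 423.9): Upper Bridge 1,923.28 → $1,900; Lakeview Corridor 6,254.40 → $6,300; Harbor Reservoir 7,380.04 → $7,400; Central Annex 11,718.61 → $11,700; Winslow Pavilion 4,323.66 → $4,300.
Totals: Upper Bridge $1,100 + $1,900 = $3,000; Lakeview Corridor $1,100 + $6,300 = $7,400; Harbor Reservoir $1,100 + $7,400 = $8,500; Central Annex $1,100 + $11,700 = $12,800; Winslow Pavilion $1,100 + $4,300 = $5,400.

Upper Bridge: $3,000 | Lakeview Corridor: $7,400 | Harbor Reservoir: $8,500 | Central Annex: $12,800 | Winslow Pavilion: $5,400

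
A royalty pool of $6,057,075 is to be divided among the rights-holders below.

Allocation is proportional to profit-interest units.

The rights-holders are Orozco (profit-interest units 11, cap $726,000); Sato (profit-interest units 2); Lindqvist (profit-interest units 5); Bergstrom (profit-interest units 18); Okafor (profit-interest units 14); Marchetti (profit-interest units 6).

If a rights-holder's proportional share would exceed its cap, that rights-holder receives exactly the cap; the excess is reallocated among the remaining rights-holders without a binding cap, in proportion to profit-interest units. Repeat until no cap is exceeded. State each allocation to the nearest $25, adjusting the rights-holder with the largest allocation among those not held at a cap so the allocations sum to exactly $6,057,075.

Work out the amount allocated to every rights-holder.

Profit-interest units total: 56.
Unconstrained shares: Orozco 1,189,782.59; Sato 216,324.11; Lindqvist 540,810.27; Bergstrom 1,946,916.96; Okafor 1,514,268.75; Marchetti 648,972.32.
Capped: Orozco ($726,000); remaining pool $5,331,075 reallocated over remaining profit-interest units 45.
Redistributed shares: Sato 236,936.67 → $236,925; Lindqvist 592,341.67 → $592,350; Bergstrom 2,132,430.00 → $2,132,425; Okafor 1,658,556.67 → $1,658,550; Marchetti 710,810.00 → $710,800.
Rounding difference +$25 applied to Bergstrom → $2,132,450.

Orozco: $726,000 · Sato: $236,925 · Lindqvist: $592,350 · Bergstrom: $2,132,450 · Okafor: $1,658,550 · Marchetti: $710,800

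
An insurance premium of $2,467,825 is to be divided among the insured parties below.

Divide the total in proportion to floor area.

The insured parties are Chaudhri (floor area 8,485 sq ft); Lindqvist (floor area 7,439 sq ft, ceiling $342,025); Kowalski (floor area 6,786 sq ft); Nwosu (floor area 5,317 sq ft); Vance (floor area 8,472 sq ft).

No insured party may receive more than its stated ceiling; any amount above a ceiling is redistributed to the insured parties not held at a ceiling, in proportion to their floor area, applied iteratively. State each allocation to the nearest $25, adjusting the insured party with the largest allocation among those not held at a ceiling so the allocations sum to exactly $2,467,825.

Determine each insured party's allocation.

Combined floor area = 36,499.
Unconstrained shares: Chaudhri 573,700.52; Lindqvist 502,976.80; Kowalski 458,825.19; Nwosu 359,500.96; Vance 572,821.54.
Cap binds for Lindqvist ($342,025); residual $2,125,800 reallocated over remaining floor area 29,060.
Remaining shares: Chaudhri 620,695.56 → $620,700; Kowalski 496,410.14 → $496,400; Nwosu 388,949.71 → $388,950; Vance 619,744.58 → $619,750.

Chaudhri: $620,700 | Lindqvist: $342,025 | Kowalski: $496,400 | Nwosu: $388,950 | Vance: $619,750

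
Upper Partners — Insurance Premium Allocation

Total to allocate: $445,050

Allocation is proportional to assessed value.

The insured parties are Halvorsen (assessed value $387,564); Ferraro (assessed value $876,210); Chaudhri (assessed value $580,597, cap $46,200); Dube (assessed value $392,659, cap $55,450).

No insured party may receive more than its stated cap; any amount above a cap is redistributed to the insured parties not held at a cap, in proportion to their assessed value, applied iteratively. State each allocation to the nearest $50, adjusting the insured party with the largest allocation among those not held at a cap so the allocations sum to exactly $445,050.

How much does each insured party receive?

Halvorsen: $105,300 | Ferraro: $238,100 | Chaudhri: $46,200 | Dube: $55,450

Total assessed value = 2,237,030.
Pro-rata shares before constraints: Halvorsen 77,104.62; Ferraro 174,319.19; Chaudhri 115,507.93; Dube 78,118.26.
Held at cap: Chaudhri ($46,200), Dube ($55,450); balance $343,400 reallocated over remaining assessed value 1,263,774.
Redistributed shares: Halvorsen 105,311.14 → $105,300; Ferraro 238,088.86 → $238,100.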